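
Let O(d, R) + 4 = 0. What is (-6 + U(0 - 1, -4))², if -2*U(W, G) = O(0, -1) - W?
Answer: 81/4 ≈ 20.250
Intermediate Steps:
O(d, R) = -4 (O(d, R) = -4 + 0 = -4)
U(W, G) = 2 + W/2 (U(W, G) = -(-4 - W)/2 = 2 + W/2)
(-6 + U(0 - 1, -4))² = (-6 + (2 + (0 - 1)/2))² = (-6 + (2 + (½)*(-1)))² = (-6 + (2 - ½))² = (-6 + 3/2)² = (-9/2)² = 81/4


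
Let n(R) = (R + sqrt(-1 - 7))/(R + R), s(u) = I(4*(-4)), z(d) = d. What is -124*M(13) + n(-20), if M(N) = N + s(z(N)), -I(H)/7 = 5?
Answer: 5457/2 - I*sqrt(2)/20 ≈ 2728.5 - 0.070711*I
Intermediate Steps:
I(H) = -35 (I(H) = -7*5 = -35)
s(u) = -35
n(R) = (R + 2*I*sqrt(2))/(2*R) (n(R) = (R + sqrt(-8))/((2*R)) = (R + 2*I*sqrt(2))*(1/(2*R)) = (R + 2*I*sqrt(2))/(2*R))
M(N) = -35 + N (M(N) = N - 35 = -35 + N)
-124*M(13) + n(-20) = -124*(-35 + 13) + ((1/2)*(-20) + I*sqrt(2))/(-20) = -124*(-22) - (-10 + I*sqrt(2))/20 = 2728 + (1/2 - I*sqrt(2)/20) = 5457/2 - I*sqrt(2)/20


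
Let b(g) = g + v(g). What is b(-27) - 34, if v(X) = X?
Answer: -88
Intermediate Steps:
b(g) = 2*g (b(g) = g + g = 2*g)
b(-27) - 34 = 2*(-27) - 34 = -54 - 34 = -88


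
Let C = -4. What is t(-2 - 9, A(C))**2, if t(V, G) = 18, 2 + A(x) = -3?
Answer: 324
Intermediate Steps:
A(x) = -5 (A(x) = -2 - 3 = -5)
t(-2 - 9, A(C))**2 = 18**2 = 324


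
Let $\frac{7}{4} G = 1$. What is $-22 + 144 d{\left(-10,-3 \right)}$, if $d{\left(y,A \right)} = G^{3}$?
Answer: $\frac{1670}{343} \approx 4.8688$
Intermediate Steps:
$G = \frac{4}{7}$ ($G = \frac{4}{7} \cdot 1 = \frac{4}{7} \approx 0.57143$)
$d{\left(y,A \right)} = \frac{64}{343}$ ($d{\left(y,A \right)} = \left(\frac{4}{7}\right)^{3} = \frac{64}{343}$)
$-22 + 144 d{\left(-10,-3 \right)} = -22 + 144 \cdot \frac{64}{343} = -22 + \frac{9216}{343} = \frac{1670}{343}$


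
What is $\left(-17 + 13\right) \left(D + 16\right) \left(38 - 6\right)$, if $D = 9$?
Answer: $-3200$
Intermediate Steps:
$\left(-17 + 13\right) \left(D + 16\right) \left(38 - 6\right) = \left(-17 + 13\right) \left(9 + 16\right) \left(38 - 6\right) = \left(-4\right) 25 \cdot 32 = \left(-100\right) 32 = -3200$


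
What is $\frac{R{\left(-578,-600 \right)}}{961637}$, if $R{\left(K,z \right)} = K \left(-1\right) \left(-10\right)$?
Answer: $- \frac{5780}{961637} \approx -0.0060106$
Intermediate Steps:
$R{\left(K,z \right)} = 10 K$ ($R{\left(K,z \right)} = - K \left(-10\right) = 10 K$)
$\frac{R{\left(-578,-600 \right)}}{961637} = \frac{10 \left(-578\right)}{961637} = \left(-5780\right) \frac{1}{961637} = - \frac{5780}{961637}$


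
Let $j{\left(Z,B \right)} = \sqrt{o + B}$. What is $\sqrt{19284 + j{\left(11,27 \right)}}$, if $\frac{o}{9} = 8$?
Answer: $\sqrt{19284 + 3 \sqrt{11}} \approx 138.9$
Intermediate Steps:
$o = 72$ ($o = 9 \cdot 8 = 72$)
$j{\left(Z,B \right)} = \sqrt{72 + B}$
$\sqrt{19284 + j{\left(11,27 \right)}} = \sqrt{19284 + \sqrt{72 + 27}} = \sqrt{19284 + \sqrt{99}} = \sqrt{19284 + 3 \sqrt{11}}$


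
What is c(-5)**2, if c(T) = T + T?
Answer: 100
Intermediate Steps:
c(T) = 2*T
c(-5)**2 = (2*(-5))**2 = (-10)**2 = 100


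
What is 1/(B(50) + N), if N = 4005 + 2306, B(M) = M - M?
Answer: 1/6311 ≈ 0.00015845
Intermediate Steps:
B(M) = 0
N = 6311
1/(B(50) + N) = 1/(0 + 6311) = 1/6311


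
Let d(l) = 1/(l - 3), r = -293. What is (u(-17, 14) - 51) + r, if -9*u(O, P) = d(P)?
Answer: -34057/99 ≈ -344.01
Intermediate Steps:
d(l) = 1/(-3 + l)
u(O, P) = -1/(9*(-3 + P))
(u(-17, 14) - 51) + r = (-1/(-27 + 9*14) - 51) - 293 = (-1/(-27 + 126) - 51) - 293 = (-1/99 - 51) - 293 = -5050/99 - 293 = -34057/99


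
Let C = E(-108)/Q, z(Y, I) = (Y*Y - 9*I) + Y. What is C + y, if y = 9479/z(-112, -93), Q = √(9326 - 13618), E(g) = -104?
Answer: 9479/13269 + 52*I*√1073/1073 ≈ 0.71437 + 1.5875*I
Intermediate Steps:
z(Y, I) = Y + Y² - 9*I (z(Y, I) = (Y² - 9*I) + Y = Y + Y² - 9*I)
Q = 2*I*√1073 (Q = √(-4292) = 2*I*√1073 ≈ 65.513*I)
C = 52*I*√1073/1073 (C = -104*(-I*√1073/2146) = -(-52)*I*√1073/1073 = 52*I*√1073/1073 ≈ 1.5875*I)
y = 9479/13269 (y = 9479/(-112 + (-112)² - 9*(-93)) = 9479/(-112 + 12544 + 837) = 9479/13269 ≈ 0.71437)
C + y = 52*I*√1073/1073 + 9479/13269 = 9479/13269 + 52*I*√1073/1073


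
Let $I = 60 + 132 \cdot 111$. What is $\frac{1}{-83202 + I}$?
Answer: $- \frac{1}{68490} \approx -1.4601 \cdot 10^{-5}$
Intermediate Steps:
$I = 14712$ ($I = 60 + 14652 = 14712$)
$\frac{1}{-83202 + I} = \frac{1}{-83202 + 14712} = \frac{1}{-68490} = - \frac{1}{68490}$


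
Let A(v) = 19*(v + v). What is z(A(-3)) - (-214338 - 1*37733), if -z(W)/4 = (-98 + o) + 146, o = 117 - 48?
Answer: 251603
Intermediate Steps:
A(v) = 38*v (A(v) = 19*(2*v) = 38*v)
o = 69
z(W) = -468 (z(W) = -4*((-98 + 69) + 146) = -4*(-29 + 146) = -4*117 = -468)
z(A(-3)) - (-214338 - 1*37733) = -468 - (-214338 - 1*37733) = -468 - (-214338 - 37733) = -468 - 1*(-252071) = -468 + 252071 = 251603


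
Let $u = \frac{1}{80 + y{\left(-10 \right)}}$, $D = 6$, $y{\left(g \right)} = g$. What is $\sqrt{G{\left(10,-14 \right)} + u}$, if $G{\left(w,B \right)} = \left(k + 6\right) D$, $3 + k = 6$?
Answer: $\frac{\sqrt{264670}}{70} \approx 7.3494$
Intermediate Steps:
$k = 3$ ($k = -3 + 6 = 3$)
$G{\left(w,B \right)} = 54$ ($G{\left(w,B \right)} = \left(3 + 6\right) 6 = 9 \cdot 6 = 54$)
$u = \frac{1}{70}$ ($u = \frac{1}{80 - 10} = \frac{1}{70} \approx 0.014286$)
$\sqrt{G{\left(10,-14 \right)} + u} = \sqrt{54 + \frac{1}{70}} = \sqrt{\frac{3781}{70}} = \frac{\sqrt{264670}}{70}$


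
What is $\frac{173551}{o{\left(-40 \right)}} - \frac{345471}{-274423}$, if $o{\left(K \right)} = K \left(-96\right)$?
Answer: $\frac{48952994713}{1053784320} \approx 46.454$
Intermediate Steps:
$o{\left(K \right)} = - 96 K$
$\frac{173551}{o{\left(-40 \right)}} - \frac{345471}{-274423} = \frac{173551}{\left(-96\right) \left(-40\right)} - \frac{345471}{-274423} = \frac{173551}{3840} - - \frac{345471}{274423} = 173551 \cdot \frac{1}{3840} + \frac{345471}{274423} = \frac{173551}{3840} + \frac{345471}{274423} = \frac{48952994713}{1053784320}$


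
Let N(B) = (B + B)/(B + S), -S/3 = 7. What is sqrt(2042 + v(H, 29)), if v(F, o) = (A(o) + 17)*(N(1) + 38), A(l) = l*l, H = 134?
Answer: sqrt(864005)/5 ≈ 185.90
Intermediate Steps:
S = -21 (S = -3*7 = -21)
N(B) = 2*B/(-21 + B) (N(B) = (B + B)/(B - 21) = (2*B)/(-21 + B) = 2*B/(-21 + B))
A(l) = l**2
v(F, o) = 6443/10 + 379*o**2/10 (v(F, o) = (o**2 + 17)*(2*1/(-21 + 1) + 38) = (17 + o**2)*(2*1/(-20) + 38) = (17 + o**2)*(2*1*(-1/20) + 38) = (17 + o**2)*(-1/10 + 38) = (17 + o**2)*(379/10) = 6443/10 + 379*o**2/10)
sqrt(2042 + v(H, 29)) = sqrt(2042 + (6443/10 + (379/10)*29**2)) = sqrt(2042 + (6443/10 + (379/10)*841)) = sqrt(2042 + (6443/10 + 318739/10)) = sqrt(2042 + 162591/5) = sqrt(172801/5) = sqrt(864005)/5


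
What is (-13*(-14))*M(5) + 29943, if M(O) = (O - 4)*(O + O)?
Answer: 31763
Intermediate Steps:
M(O) = 2*O*(-4 + O) (M(O) = (-4 + O)*(2*O) = 2*O*(-4 + O))
(-13*(-14))*M(5) + 29943 = (-13*(-14))*(2*5*(-4 + 5)) + 29943 = 182*(2*5*1) + 29943 = 182*10 + 29943 = 1820 + 29943 = 31763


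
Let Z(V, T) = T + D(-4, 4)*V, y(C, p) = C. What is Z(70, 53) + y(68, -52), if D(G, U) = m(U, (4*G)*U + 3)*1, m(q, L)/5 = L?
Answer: -21229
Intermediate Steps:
m(q, L) = 5*L
D(G, U) = 15 + 20*G*U (D(G, U) = (5*((4*G)*U + 3))*1 = (5*(4*G*U + 3))*1 = (5*(3 + 4*G*U))*1 = (15 + 20*G*U)*1 = 15 + 20*G*U)
Z(V, T) = T - 305*V (Z(V, T) = T + (15 + 20*(-4)*4)*V = T + (15 - 320)*V = T - 305*V)
Z(70, 53) + y(68, -52) = (53 - 305*70) + 68 = (53 - 21350) + 68 = -21297 + 68 = -21229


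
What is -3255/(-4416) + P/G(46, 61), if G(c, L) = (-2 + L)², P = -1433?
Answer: 1667509/5124032 ≈ 0.32543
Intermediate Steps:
-3255/(-4416) + P/G(46, 61) = -3255/(-4416) - 1433/(-2 + 61)² = -3255*(-1/4416) - 1433/(59²) = 1085/1472 - 1433/3481 = 1667509/5124032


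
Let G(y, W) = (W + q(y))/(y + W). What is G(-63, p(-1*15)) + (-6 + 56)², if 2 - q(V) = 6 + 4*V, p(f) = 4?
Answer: 147248/59 ≈ 2495.7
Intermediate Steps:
q(V) = -4 - 4*V (q(V) = 2 - (6 + 4*V) = 2 + (-6 - 4*V) = -4 - 4*V)
G(y, W) = (-4 + W - 4*y)/(W + y) (G(y, W) = (W + (-4 - 4*y))/(y + W) = (-4 + W - 4*y)/(W + y))
G(-63, p(-1*15)) + (-6 + 56)² = (-4 + 4 - 4*(-63))/(4 - 63) + (-6 + 56)² = (-4 + 4 + 252)/(-59) + 50² = -1/59*252 + 2500 = -252/59 + 2500 = 147248/59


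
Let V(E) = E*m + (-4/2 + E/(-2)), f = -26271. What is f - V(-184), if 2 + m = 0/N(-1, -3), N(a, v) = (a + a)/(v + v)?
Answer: -26729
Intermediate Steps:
N(a, v) = a/v (N(a, v) = (2*a)/((2*v)) = (2*a)*(1/(2*v)) = a/v)
m = -2 (m = -2 + 0/((-1/(-3))) = -2 + 0/((-1*(-⅓))) = -2 + 0/(⅓) = -2 + 0*3 = -2 + 0 = -2)
V(E) = -2 - 5*E/2 (V(E) = E*(-2) + (-4/2 + E/(-2)) = -2*E + (-4*½ + E*(-½)) = -2*E + (-2 - E/2) = -2 - 5*E/2)
f - V(-184) = -26271 - (-2 - 5/2*(-184)) = -26271 - (-2 + 460) = -26271 - 1*458 = -26271 - 458 = -26729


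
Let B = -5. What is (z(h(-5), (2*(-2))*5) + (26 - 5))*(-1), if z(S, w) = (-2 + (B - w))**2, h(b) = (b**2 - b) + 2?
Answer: -190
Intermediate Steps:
h(b) = 2 + b**2 - b
z(S, w) = (-7 - w)**2 (z(S, w) = (-2 + (-5 - w))**2 = (-7 - w)**2)
(z(h(-5), (2*(-2))*5) + (26 - 5))*(-1) = ((7 + (2*(-2))*5)**2 + (26 - 5))*(-1) = ((7 - 4*5)**2 + 21)*(-1) = ((7 - 20)**2 + 21)*(-1) = ((-13)**2 + 21)*(-1) = (169 + 21)*(-1) = 190*(-1) = -190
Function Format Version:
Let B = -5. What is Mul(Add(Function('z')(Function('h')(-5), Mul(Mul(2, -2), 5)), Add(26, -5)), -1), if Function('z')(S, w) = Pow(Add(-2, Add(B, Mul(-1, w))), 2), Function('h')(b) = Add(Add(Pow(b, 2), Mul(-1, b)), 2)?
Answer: -190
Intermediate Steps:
Function('h')(b) = Add(2, Pow(b, 2), Mul(-1, b))
Function('z')(S, w) = Pow(Add(-7, Mul(-1, w)), 2) (Function('z')(S, w) = Pow(Add(-2, Add(-5, Mul(-1, w))), 2) = Pow(Add(-7, Mul(-1, w)), 2))
Mul(Add(Function('z')(Function('h')(-5), Mul(Mul(2, -2), 5)), Add(26, -5)), -1) = Mul(Add(Pow(Add(7, Mul(Mul(2, -2), 5)), 2), Add(26, -5)), -1) = Mul(Add(Pow(Add(7, Mul(-4, 5)), 2), 21), -1) = Mul(Add(Pow(Add(7, -20), 2), 21), -1) = Mul(Add(Pow(-13, 2), 21), -1) = Mul(Add(169, 21), -1) = Mul(190, -1) = -190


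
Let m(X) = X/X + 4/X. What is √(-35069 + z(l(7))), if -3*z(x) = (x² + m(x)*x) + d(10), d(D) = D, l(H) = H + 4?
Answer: I*√316059/3 ≈ 187.4*I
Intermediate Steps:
l(H) = 4 + H
m(X) = 1 + 4/X
z(x) = -14/3 - x/3 - x²/3 (z(x) = -((x² + ((4 + x)/x)*x) + 10)/3 = -((x² + (4 + x)) + 10)/3 = -((4 + x + x²) + 10)/3 = -(14 + x + x²)/3 = -14/3 - x/3 - x²/3)
√(-35069 + z(l(7))) = √(-35069 + (-14/3 - (4 + 7)/3 - (4 + 7)²/3)) = √(-35069 + (-14/3 - ⅓*11 - ⅓*11²)) = √(-35069 + (-14/3 - 11/3 - ⅓*121)) = √(-35069 + (-14/3 - 11/3 - 121/3)) = √(-35069 - 146/3) = √(-105353/3) = I*√316059/3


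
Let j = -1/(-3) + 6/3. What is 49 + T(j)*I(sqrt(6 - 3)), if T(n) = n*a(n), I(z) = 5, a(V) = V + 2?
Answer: 896/9 ≈ 99.556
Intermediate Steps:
a(V) = 2 + V
j = 7/3 (j = -1*(-1/3) + 6*(1/3) = 1/3 + 2 = 7/3 ≈ 2.3333)
T(n) = n*(2 + n)
49 + T(j)*I(sqrt(6 - 3)) = 49 + (7*(2 + 7/3)/3)*5 = 49 + ((7/3)*(13/3))*5 = 49 + (91/9)*5 = 49 + 455/9 = 896/9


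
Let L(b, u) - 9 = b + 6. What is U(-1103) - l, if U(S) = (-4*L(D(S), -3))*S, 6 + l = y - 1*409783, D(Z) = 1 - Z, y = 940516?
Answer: 4406301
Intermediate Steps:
L(b, u) = 15 + b (L(b, u) = 9 + (b + 6) = 9 + (6 + b) = 15 + b)
l = 530727 (l = -6 + (940516 - 1*409783) = -6 + (940516 - 409783) = -6 + 530733 = 530727)
U(S) = S*(-64 + 4*S) (U(S) = (-4*(15 + (1 - S)))*S = (-4*(16 - S))*S = (-64 + 4*S)*S = S*(-64 + 4*S))
U(-1103) - l = 4*(-1103)*(-16 - 1103) - 1*530727 = 4*(-1103)*(-1119) - 530727 = 4937028 - 530727 = 4406301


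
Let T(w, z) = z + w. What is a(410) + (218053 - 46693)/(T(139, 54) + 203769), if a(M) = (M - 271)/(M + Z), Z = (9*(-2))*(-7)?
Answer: 60099839/54661816 ≈ 1.0995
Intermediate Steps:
Z = 126 (Z = -18*(-7) = 126)
T(w, z) = w + z
a(M) = (-271 + M)/(126 + M) (a(M) = (M - 271)/(M + 126) = (-271 + M)/(126 + M))
a(410) + (218053 - 46693)/(T(139, 54) + 203769) = (-271 + 410)/(126 + 410) + (218053 - 46693)/((139 + 54) + 203769) = 139/536 + 171360/(193 + 203769) = (1/536)*139 + 171360/203962 = 139/536 + 171360*(1/203962) = 139/536 + 85680/101981 = 60099839/54661816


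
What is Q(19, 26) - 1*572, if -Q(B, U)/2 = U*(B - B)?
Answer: -572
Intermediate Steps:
Q(B, U) = 0 (Q(B, U) = -2*U*(B - B) = -2*U*0 = -2*0 = 0)
Q(19, 26) - 1*572 = 0 - 1*572 = 0 - 572 = -572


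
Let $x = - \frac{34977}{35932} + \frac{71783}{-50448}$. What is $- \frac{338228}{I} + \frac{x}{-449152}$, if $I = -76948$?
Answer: $\frac{17211106196800035257}{3915579408403593216} \approx 4.3955$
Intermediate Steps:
$x = - \frac{1085956613}{453174384}$ ($x = \left(-34977\right) \frac{1}{35932} + 71783 \left(- \frac{1}{50448}\right) = - \frac{34977}{35932} - \frac{71783}{50448} = - \frac{1085956613}{453174384} \approx -2.3963$)
$- \frac{338228}{I} + \frac{x}{-449152} = - \frac{338228}{-76948} - \frac{1085956613}{453174384 \left(-449152\right)} = \left(-338228\right) \left(- \frac{1}{76948}\right) - - \frac{1085956613}{203544180922368} = \frac{84557}{19237} + \frac{1085956613}{203544180922368} = \frac{17211106196800035257}{3915579408403593216}$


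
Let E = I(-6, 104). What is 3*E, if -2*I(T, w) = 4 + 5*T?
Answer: 39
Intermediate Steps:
I(T, w) = -2 - 5*T/2 (I(T, w) = -(4 + 5*T)/2 = -2 - 5*T/2)
E = 13 (E = -2 - 5/2*(-6) = -2 + 15 = 13)
3*E = 3*13 = 39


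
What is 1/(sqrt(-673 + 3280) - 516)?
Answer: -172/87883 - sqrt(2607)/263649 ≈ -0.0021508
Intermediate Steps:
1/(sqrt(-673 + 3280) - 516) = 1/(sqrt(2607) - 516) = 1/(-516 + sqrt(2607))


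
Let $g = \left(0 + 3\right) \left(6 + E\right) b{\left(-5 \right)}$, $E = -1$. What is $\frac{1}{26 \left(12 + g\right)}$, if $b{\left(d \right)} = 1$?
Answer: $\frac{1}{702} \approx 0.0014245$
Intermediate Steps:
$g = 15$ ($g = \left(0 + 3\right) \left(6 - 1\right) 1 = 3 \cdot 5 \cdot 1 = 15 \cdot 1 = 15$)
$\frac{1}{26 \left(12 + g\right)} = \frac{1}{26 \left(12 + 15\right)} = \frac{1}{26 \cdot 27} = \frac{1}{702}$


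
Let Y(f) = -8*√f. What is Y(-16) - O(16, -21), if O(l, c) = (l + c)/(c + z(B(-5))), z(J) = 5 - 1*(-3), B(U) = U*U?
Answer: -5/13 - 32*I ≈ -0.38462 - 32.0*I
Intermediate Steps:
B(U) = U²
z(J) = 8 (z(J) = 5 + 3 = 8)
O(l, c) = (c + l)/(8 + c) (O(l, c) = (l + c)/(c + 8) = (c + l)/(8 + c))
Y(-16) - O(16, -21) = -32*I - (-21 + 16)/(8 - 21) = -32*I - (-5)/(-13) = -32*I - (-1)*(-5)/13 = -32*I - 1*5/13 = -32*I - 5/13 = -5/13 - 32*I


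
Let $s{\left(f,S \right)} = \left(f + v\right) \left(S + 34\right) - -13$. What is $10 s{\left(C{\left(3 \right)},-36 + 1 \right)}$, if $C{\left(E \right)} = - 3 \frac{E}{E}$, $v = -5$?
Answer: $210$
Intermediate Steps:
$C{\left(E \right)} = -3$ ($C{\left(E \right)} = \left(-3\right) 1 = -3$)
$s{\left(f,S \right)} = 13 + \left(-5 + f\right) \left(34 + S\right)$ ($s{\left(f,S \right)} = \left(f - 5\right) \left(S + 34\right) - -13 = \left(-5 + f\right) \left(34 + S\right) + 13 = 13 + \left(-5 + f\right) \left(34 + S\right)$)
$10 s{\left(C{\left(3 \right)},-36 + 1 \right)} = 10 \left(-157 - 5 \left(-36 + 1\right) + 34 \left(-3\right) + \left(-36 + 1\right) \left(-3\right)\right) = 10 \left(-157 - -175 - 102 - -105\right) = 10 \left(-157 + 175 - 102 + 105\right) = 10 \cdot 21 = 210$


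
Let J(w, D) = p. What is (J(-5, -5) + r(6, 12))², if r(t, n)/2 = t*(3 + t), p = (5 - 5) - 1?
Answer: 11449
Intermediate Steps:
p = -1 (p = 0 - 1 = -1)
r(t, n) = 2*t*(3 + t) (r(t, n) = 2*(t*(3 + t)) = 2*t*(3 + t))
J(w, D) = -1
(J(-5, -5) + r(6, 12))² = (-1 + 2*6*(3 + 6))² = (-1 + 2*6*9)² = (-1 + 108)² = 107² = 11449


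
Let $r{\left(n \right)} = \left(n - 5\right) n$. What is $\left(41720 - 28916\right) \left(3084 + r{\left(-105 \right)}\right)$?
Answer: $187373736$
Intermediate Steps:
$r{\left(n \right)} = n \left(-5 + n\right)$ ($r{\left(n \right)} = \left(-5 + n\right) n = n \left(-5 + n\right)$)
$\left(41720 - 28916\right) \left(3084 + r{\left(-105 \right)}\right) = \left(41720 - 28916\right) \left(3084 - 105 \left(-5 - 105\right)\right) = 12804 \left(3084 - -11550\right) = 12804 \left(3084 + 11550\right) = 12804 \cdot 14634 = 187373736$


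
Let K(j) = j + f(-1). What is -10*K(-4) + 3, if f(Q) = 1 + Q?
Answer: 43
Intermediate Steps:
K(j) = j (K(j) = j + (1 - 1) = j + 0 = j)
-10*K(-4) + 3 = -10*(-4) + 3 = 40 + 3 = 43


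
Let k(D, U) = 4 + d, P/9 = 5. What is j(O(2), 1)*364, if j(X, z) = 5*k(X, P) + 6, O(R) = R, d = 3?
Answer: 14924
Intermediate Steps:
P = 45 (P = 9*5 = 45)
k(D, U) = 7 (k(D, U) = 4 + 3 = 7)
j(X, z) = 41 (j(X, z) = 5*7 + 6 = 35 + 6 = 41)
j(O(2), 1)*364 = 41*364 = 14924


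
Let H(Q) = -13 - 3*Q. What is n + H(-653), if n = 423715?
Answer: 425661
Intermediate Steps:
n + H(-653) = 423715 + (-13 - 3*(-653)) = 423715 + (-13 + 1959) = 423715 + 1946 = 425661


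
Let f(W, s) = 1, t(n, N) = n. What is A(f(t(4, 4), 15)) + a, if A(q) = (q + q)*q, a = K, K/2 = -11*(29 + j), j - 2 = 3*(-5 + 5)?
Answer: -680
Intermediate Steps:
j = 2 (j = 2 + 3*(-5 + 5) = 2 + 3*0 = 2 + 0 = 2)
K = -682 (K = 2*(-11*(29 + 2)) = 2*(-11*31) = 2*(-341) = -682)
a = -682
A(q) = 2*q² (A(q) = (2*q)*q = 2*q²)
A(f(t(4, 4), 15)) + a = 2*1² - 682 = 2*1 - 682 = 2 - 682 = -680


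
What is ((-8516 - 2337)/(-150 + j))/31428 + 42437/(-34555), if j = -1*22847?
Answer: -30670954672477/24974616436380 ≈ -1.2281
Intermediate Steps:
j = -22847
((-8516 - 2337)/(-150 + j))/31428 + 42437/(-34555) = ((-8516 - 2337)/(-150 - 22847))/31428 + 42437/(-34555) = -10853/(-22997)*(1/31428) + 42437*(-1/34555) = -10853*(-1/22997)*(1/31428) - 42437/34555 = (10853/22997)*(1/31428) - 42437/34555 = 10853/722749716 - 42437/34555 = -30670954672477/24974616436380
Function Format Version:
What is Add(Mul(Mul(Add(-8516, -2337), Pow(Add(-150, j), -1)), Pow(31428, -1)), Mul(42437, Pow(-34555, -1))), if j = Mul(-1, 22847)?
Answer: Rational(-30670954672477, 24974616436380) ≈ -1.2281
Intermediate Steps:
j = -22847
Add(Mul(Mul(Add(-8516, -2337), Pow(Add(-150, j), -1)), Pow(31428, -1)), Mul(42437, Pow(-34555, -1))) = Add(Mul(Mul(Add(-8516, -2337), Pow(Add(-150, -22847), -1)), Pow(31428, -1)), Mul(42437, Pow(-34555, -1))) = Add(Mul(Mul(-10853, Pow(-22997, -1)), Rational(1, 31428)), Mul(42437, Rational(-1, 34555))) = Add(Mul(Mul(-10853, Rational(-1, 22997)), Rational(1, 31428)), Rational(-42437, 34555)) = Add(Mul(Rational(10853, 22997), Rational(1, 31428)), Rational(-42437, 34555)) = Add(Rational(10853, 722749716), Rational(-42437, 34555)) = Rational(-30670954672477, 24974616436380)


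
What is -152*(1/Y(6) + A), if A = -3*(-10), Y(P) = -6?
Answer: -13604/3 ≈ -4534.7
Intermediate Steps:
A = 30
-152*(1/Y(6) + A) = -152*(1/(-6) + 30) = -152*(-1/6 + 30) = -152*179/6 = -13604/3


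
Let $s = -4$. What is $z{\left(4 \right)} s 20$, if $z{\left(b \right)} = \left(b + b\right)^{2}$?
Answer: $-5120$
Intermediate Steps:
$z{\left(b \right)} = 4 b^{2}$ ($z{\left(b \right)} = \left(2 b\right)^{2} = 4 b^{2}$)
$z{\left(4 \right)} s 20 = 4 \cdot 4^{2} \left(-4\right) 20 = 4 \cdot 16 \left(-4\right) 20 = 64 \left(-4\right) 20 = \left(-256\right) 20 = -5120$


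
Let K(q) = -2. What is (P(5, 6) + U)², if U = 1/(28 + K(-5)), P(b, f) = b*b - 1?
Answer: 390625/676 ≈ 577.85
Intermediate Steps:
P(b, f) = -1 + b² (P(b, f) = b² - 1 = -1 + b²)
U = 1/26 (U = 1/(28 - 2) = 1/26 ≈ 0.038462)
(P(5, 6) + U)² = ((-1 + 5²) + 1/26)² = ((-1 + 25) + 1/26)² = (24 + 1/26)² = (625/26)² = 390625/676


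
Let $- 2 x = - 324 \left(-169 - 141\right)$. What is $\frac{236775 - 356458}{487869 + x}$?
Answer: $- \frac{119683}{437649} \approx -0.27347$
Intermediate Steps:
$x = -50220$ ($x = - \frac{\left(-324\right) \left(-169 - 141\right)}{2} = - \frac{\left(-324\right) \left(-310\right)}{2} = \left(- \frac{1}{2}\right) 100440 = -50220$)
$\frac{236775 - 356458}{487869 + x} = \frac{236775 - 356458}{487869 - 50220} = - \frac{119683}{437649}$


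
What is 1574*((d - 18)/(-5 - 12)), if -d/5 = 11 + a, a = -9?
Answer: 44072/17 ≈ 2592.5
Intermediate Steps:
d = -10 (d = -5*(11 - 9) = -5*2 = -10)
1574*((d - 18)/(-5 - 12)) = 1574*((-10 - 18)/(-5 - 12)) = 1574*(-28/(-17)) = 1574*(-28*(-1/17)) = 1574*(28/17) = 44072/17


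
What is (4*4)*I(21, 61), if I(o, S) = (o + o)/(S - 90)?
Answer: -672/29 ≈ -23.172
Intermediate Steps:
I(o, S) = 2*o/(-90 + S) (I(o, S) = (2*o)/(-90 + S) = 2*o/(-90 + S))
(4*4)*I(21, 61) = (4*4)*(2*21/(-90 + 61)) = 16*(2*21/(-29)) = 16*(2*21*(-1/29)) = 16*(-42/29) = -672/29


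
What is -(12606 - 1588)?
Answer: -11018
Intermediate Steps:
-(12606 - 1588) = -1*11018 = -11018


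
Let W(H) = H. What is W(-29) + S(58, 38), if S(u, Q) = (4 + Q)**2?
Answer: 1735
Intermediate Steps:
W(-29) + S(58, 38) = -29 + (4 + 38)**2 = -29 + 42**2 = -29 + 1764 = 1735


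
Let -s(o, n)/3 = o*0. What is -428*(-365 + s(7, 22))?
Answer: 156220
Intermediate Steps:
s(o, n) = 0 (s(o, n) = -3*o*0 = -3*0 = 0)
-428*(-365 + s(7, 22)) = -428*(-365 + 0) = -428*(-365) = 156220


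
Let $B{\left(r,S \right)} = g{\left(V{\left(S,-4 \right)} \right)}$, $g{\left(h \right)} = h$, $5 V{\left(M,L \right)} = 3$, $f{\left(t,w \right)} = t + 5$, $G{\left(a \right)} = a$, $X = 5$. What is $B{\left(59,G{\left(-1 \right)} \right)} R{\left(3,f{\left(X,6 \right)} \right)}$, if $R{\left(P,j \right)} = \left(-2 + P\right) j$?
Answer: $6$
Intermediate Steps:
$f{\left(t,w \right)} = 5 + t$
$V{\left(M,L \right)} = \frac{3}{5}$ ($V{\left(M,L \right)} = \frac{1}{5} \cdot 3 = \frac{3}{5}$)
$B{\left(r,S \right)} = \frac{3}{5}$
$R{\left(P,j \right)} = j \left(-2 + P\right)$
$B{\left(59,G{\left(-1 \right)} \right)} R{\left(3,f{\left(X,6 \right)} \right)} = \frac{3 \left(5 + 5\right) \left(-2 + 3\right)}{5} = \frac{3 \cdot 10 \cdot 1}{5} = \frac{3}{5} \cdot 10 = 6$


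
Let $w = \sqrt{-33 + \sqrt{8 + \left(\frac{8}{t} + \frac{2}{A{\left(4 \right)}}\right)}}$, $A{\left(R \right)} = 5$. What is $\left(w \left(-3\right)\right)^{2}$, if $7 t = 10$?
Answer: $-297 + 9 \sqrt{14} \approx -263.33$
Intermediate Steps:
$t = \frac{10}{7}$ ($t = \frac{1}{7} \cdot 10 = \frac{10}{7} \approx 1.4286$)
$w = \sqrt{-33 + \sqrt{14}}$ ($w = \sqrt{-33 + \sqrt{8 + \left(\frac{8}{\frac{10}{7}} + \frac{2}{5}\right)}} = \sqrt{-33 + \sqrt{8 + \left(8 \cdot \frac{7}{10} + 2 \cdot \frac{1}{5}\right)}} = \sqrt{-33 + \sqrt{8 + \left(\frac{28}{5} + \frac{2}{5}\right)}} = \sqrt{-33 + \sqrt{8 + 6}} = \sqrt{-33 + \sqrt{14}} \approx 5.4091 i$)
$\left(w \left(-3\right)\right)^{2} = \left(\sqrt{-33 + \sqrt{14}} \left(-3\right)\right)^{2} = \left(- 3 \sqrt{-33 + \sqrt{14}}\right)^{2} = -297 + 9 \sqrt{14}$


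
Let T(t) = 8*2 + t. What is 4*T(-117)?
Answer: -404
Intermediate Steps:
T(t) = 16 + t
4*T(-117) = 4*(16 - 117) = 4*(-101) = -404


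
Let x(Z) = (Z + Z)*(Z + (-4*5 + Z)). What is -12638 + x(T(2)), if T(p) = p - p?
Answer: -12638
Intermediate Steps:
T(p) = 0
x(Z) = 2*Z*(-20 + 2*Z) (x(Z) = (2*Z)*(Z + (-20 + Z)) = (2*Z)*(-20 + 2*Z) = 2*Z*(-20 + 2*Z))
-12638 + x(T(2)) = -12638 + 4*0*(-10 + 0) = -12638 + 4*0*(-10) = -12638 + 0 = -12638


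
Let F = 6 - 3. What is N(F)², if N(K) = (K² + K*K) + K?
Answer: 441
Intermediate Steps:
F = 3
N(K) = K + 2*K² (N(K) = (K² + K²) + K = 2*K² + K = K + 2*K²)
N(F)² = (3*(1 + 2*3))² = (3*(1 + 6))² = (3*7)² = 21² = 441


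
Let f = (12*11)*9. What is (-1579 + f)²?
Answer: 152881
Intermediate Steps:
f = 1188 (f = 132*9 = 1188)
(-1579 + f)² = (-1579 + 1188)² = (-391)² = 152881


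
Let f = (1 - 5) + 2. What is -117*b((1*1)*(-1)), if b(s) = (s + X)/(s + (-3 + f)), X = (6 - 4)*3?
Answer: 195/2 ≈ 97.500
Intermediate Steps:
f = -2 (f = -4 + 2 = -2)
X = 6 (X = 2*3 = 6)
b(s) = (6 + s)/(-5 + s) (b(s) = (s + 6)/(s + (-3 - 2)) = (6 + s)/(s - 5) = (6 + s)/(-5 + s))
-117*b((1*1)*(-1)) = -117*(6 + (1*1)*(-1))/(-5 + (1*1)*(-1)) = -117*(6 + 1*(-1))/(-5 + 1*(-1)) = -117*(6 - 1)/(-5 - 1) = -117*5/(-6) = -(-39)*5/2 = -117*(-⅚) = 195/2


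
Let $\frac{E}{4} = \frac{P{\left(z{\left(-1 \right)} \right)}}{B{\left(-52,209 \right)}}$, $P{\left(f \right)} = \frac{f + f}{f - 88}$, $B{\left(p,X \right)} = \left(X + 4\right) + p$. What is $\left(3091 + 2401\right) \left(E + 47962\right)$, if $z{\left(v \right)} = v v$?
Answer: $\frac{3689546063192}{14007} \approx 2.6341 \cdot 10^{8}$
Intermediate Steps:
$z{\left(v \right)} = v^{2}$
$B{\left(p,X \right)} = 4 + X + p$ ($B{\left(p,X \right)} = \left(4 + X\right) + p = 4 + X + p$)
$P{\left(f \right)} = \frac{2 f}{-88 + f}$
$E = - \frac{8}{14007}$ ($E = 4 \frac{2 \left(-1\right)^{2} \frac{1}{-88 + \left(-1\right)^{2}}}{4 + 209 - 52} = 4 \frac{2 \cdot 1 \frac{1}{-88 + 1}}{161} = 4 \cdot 2 \cdot 1 \frac{1}{-87} \cdot \frac{1}{161} = 4 \cdot 2 \cdot 1 \left(- \frac{1}{87}\right) \frac{1}{161} = 4 \left(\left(- \frac{2}{87}\right) \frac{1}{161}\right) = 4 \left(- \frac{2}{14007}\right) = - \frac{8}{14007} \approx -0.00057114$)
$\left(3091 + 2401\right) \left(E + 47962\right) = \left(3091 + 2401\right) \left(- \frac{8}{14007} + 47962\right) = 5492 \cdot \frac{671803726}{14007} = \frac{3689546063192}{14007}$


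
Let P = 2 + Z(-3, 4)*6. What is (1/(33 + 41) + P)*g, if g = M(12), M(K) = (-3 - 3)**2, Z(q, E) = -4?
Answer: -29286/37 ≈ -791.51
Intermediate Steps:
M(K) = 36 (M(K) = (-6)**2 = 36)
P = -22 (P = 2 - 4*6 = 2 - 24 = -22)
g = 36
(1/(33 + 41) + P)*g = (1/(33 + 41) - 22)*36 = (1/74 - 22)*36 = -1627/74*36 = -29286/37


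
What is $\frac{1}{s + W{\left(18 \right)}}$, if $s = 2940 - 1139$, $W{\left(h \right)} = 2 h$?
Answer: $\frac{1}{1837} \approx 0.00054437$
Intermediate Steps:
$s = 1801$ ($s = 2940 - 1139 = 1801$)
$\frac{1}{s + W{\left(18 \right)}} = \frac{1}{1801 + 2 \cdot 18} = \frac{1}{1801 + 36} = \frac{1}{1837}$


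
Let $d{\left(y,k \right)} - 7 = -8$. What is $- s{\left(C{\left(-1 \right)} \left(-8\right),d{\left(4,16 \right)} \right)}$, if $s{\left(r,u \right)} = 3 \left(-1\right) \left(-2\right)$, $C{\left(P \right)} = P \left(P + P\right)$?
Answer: $-6$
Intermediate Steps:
$C{\left(P \right)} = 2 P^{2}$ ($C{\left(P \right)} = P 2 P = 2 P^{2}$)
$d{\left(y,k \right)} = -1$ ($d{\left(y,k \right)} = 7 - 8 = -1$)
$s{\left(r,u \right)} = 6$ ($s{\left(r,u \right)} = \left(-3\right) \left(-2\right) = 6$)
$- s{\left(C{\left(-1 \right)} \left(-8\right),d{\left(4,16 \right)} \right)} = \left(-1\right) 6 = -6$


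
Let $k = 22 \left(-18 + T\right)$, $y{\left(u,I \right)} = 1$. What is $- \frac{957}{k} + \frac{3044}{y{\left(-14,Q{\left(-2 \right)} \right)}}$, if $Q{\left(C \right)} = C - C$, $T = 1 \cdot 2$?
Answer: $\frac{97495}{32} \approx 3046.7$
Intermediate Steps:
$T = 2$
$Q{\left(C \right)} = 0$
$k = -352$ ($k = 22 \left(-18 + 2\right) = 22 \left(-16\right) = -352$)
$- \frac{957}{k} + \frac{3044}{y{\left(-14,Q{\left(-2 \right)} \right)}} = - \frac{957}{-352} + \frac{3044}{1} = \left(-957\right) \left(- \frac{1}{352}\right) + 3044 \cdot 1 = \frac{87}{32} + 3044 = \frac{97495}{32}$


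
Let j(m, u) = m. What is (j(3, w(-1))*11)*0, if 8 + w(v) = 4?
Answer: 0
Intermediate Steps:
w(v) = -4 (w(v) = -8 + 4 = -4)
(j(3, w(-1))*11)*0 = (3*11)*0 = 33*0 = 0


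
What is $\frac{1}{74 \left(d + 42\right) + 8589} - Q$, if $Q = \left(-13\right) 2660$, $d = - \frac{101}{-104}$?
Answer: $\frac{21162303032}{611981} \approx 34580.0$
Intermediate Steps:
$d = \frac{101}{104}$ ($d = \left(-101\right) \left(- \frac{1}{104}\right) = \frac{101}{104} \approx 0.97115$)
$Q = -34580$
$\frac{1}{74 \left(d + 42\right) + 8589} - Q = \frac{1}{74 \left(\frac{101}{104} + 42\right) + 8589} - -34580 = \frac{1}{74 \cdot \frac{4469}{104} + 8589} + 34580 = \frac{1}{\frac{165353}{52} + 8589} + 34580 = \frac{1}{\frac{611981}{52}} + 34580 = \frac{52}{611981} + 34580 = \frac{21162303032}{611981}$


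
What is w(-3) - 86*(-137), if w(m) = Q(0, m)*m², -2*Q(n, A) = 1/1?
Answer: 23555/2 ≈ 11778.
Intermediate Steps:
Q(n, A) = -½ (Q(n, A) = -½/1 = -½*1 = -½)
w(m) = -m²/2
w(-3) - 86*(-137) = -½*(-3)² - 86*(-137) = -½*9 + 11782 = -9/2 + 11782 = 23555/2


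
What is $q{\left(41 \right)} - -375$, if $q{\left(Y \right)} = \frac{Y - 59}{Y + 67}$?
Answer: $\frac{2249}{6} \approx 374.83$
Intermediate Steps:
$q{\left(Y \right)} = \frac{-59 + Y}{67 + Y}$
$q{\left(41 \right)} - -375 = \frac{-59 + 41}{67 + 41} - -375 = \frac{1}{108} \left(-18\right) + 375 = - \frac{1}{6} + 375 = \frac{2249}{6}$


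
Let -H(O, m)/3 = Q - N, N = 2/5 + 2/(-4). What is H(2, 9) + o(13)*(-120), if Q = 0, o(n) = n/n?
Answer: -1203/10 ≈ -120.30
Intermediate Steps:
N = -1/10 (N = 2*(1/5) + 2*(-1/4) = 2/5 - 1/2 = -1/10 ≈ -0.10000)
o(n) = 1
H(O, m) = -3/10 (H(O, m) = -3*(0 - 1*(-1/10)) = -3*(0 + 1/10) = -3*1/10 = -3/10)
H(2, 9) + o(13)*(-120) = -3/10 + 1*(-120) = -3/10 - 120 = -1203/10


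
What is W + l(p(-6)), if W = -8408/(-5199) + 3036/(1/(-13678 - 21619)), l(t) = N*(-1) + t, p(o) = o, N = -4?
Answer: -557133638698/5199 ≈ -1.0716e+8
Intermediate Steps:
l(t) = 4 + t (l(t) = -4*(-1) + t = 4 + t)
W = -557133628300/5199 (W = -8408*(-1/5199) + 3036/(1/(-35297)) = 8408/5199 + 3036/(-1/35297) = 8408/5199 + 3036*(-35297) = 8408/5199 - 107161692 = -557133628300/5199 ≈ -1.0716e+8)
W + l(p(-6)) = -557133628300/5199 + (4 - 6) = -557133628300/5199 - 2 = -557133638698/5199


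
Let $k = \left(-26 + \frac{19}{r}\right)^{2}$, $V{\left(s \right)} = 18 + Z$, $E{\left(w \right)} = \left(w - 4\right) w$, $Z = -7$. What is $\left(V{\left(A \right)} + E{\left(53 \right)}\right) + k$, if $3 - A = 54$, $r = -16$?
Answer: $\frac{856873}{256} \approx 3347.2$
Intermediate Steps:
$E{\left(w \right)} = w \left(-4 + w\right)$ ($E{\left(w \right)} = \left(-4 + w\right) w = w \left(-4 + w\right)$)
$A = -51$ ($A = 3 - 54 = -51$)
$V{\left(s \right)} = 11$ ($V{\left(s \right)} = 18 - 7 = 11$)
$k = \frac{189225}{256}$ ($k = \left(-26 + \frac{19}{-16}\right)^{2} = \left(-26 + 19 \left(- \frac{1}{16}\right)\right)^{2} = \left(-26 - \frac{19}{16}\right)^{2} = \left(- \frac{435}{16}\right)^{2} = \frac{189225}{256} \approx 739.16$)
$\left(V{\left(A \right)} + E{\left(53 \right)}\right) + k = \left(11 + 53 \left(-4 + 53\right)\right) + \frac{189225}{256} = \left(11 + 53 \cdot 49\right) + \frac{189225}{256} = \left(11 + 2597\right) + \frac{189225}{256} = 2608 + \frac{189225}{256} = \frac{856873}{256}$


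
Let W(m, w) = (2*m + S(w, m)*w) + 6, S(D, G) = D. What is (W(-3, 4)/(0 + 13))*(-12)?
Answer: -192/13 ≈ -14.769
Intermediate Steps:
W(m, w) = 6 + w**2 + 2*m (W(m, w) = (2*m + w*w) + 6 = (2*m + w**2) + 6 = (w**2 + 2*m) + 6 = 6 + w**2 + 2*m)
(W(-3, 4)/(0 + 13))*(-12) = ((6 + 4**2 + 2*(-3))/(0 + 13))*(-12) = ((6 + 16 - 6)/13)*(-12) = ((1/13)*16)*(-12) = (16/13)*(-12) = -192/13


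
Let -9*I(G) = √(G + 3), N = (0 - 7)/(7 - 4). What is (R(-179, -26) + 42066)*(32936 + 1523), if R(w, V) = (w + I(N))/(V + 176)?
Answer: 217426675939/150 - 34459*√6/4050 ≈ 1.4495e+9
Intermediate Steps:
N = -7/3 ≈ -2.3333
I(G) = -√(3 + G)/9 (I(G) = -√(G + 3)/9 = -√(3 + G)/9)
R(w, V) = (w - √6/27)/(176 + V) (R(w, V) = (w - √(3 - 7/3)/9)/(V + 176) = (w - √6/27)/(176 + V))
(R(-179, -26) + 42066)*(32936 + 1523) = ((-179 - √6/27)/(176 - 26) + 42066)*(32936 + 1523) = ((-179 - √6/27)/150 + 42066)*34459 = ((-179/150 - √6/4050) + 42066)*34459 = (6309721/150 - √6/4050)*34459 = 217426675939/150 - 34459*√6/4050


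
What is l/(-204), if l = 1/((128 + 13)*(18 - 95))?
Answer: 1/2214828 ≈ 4.5150e-7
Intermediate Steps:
l = -1/10857 (l = 1/(141*(-77)) = 1/(-10857) = -1/10857 ≈ -9.2107e-5)
l/(-204) = -1/10857/(-204) = -1/204*(-1/10857) = 1/2214828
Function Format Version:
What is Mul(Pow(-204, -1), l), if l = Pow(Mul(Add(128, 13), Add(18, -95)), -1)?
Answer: Rational(1, 2214828) ≈ 4.5150e-7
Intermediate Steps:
l = Rational(-1, 10857) (l = Pow(Mul(141, -77), -1) = Pow(-10857, -1) = Rational(-1, 10857) ≈ -9.2107e-5)
Mul(Pow(-204, -1), l) = Mul(Pow(-204, -1), Rational(-1, 10857)) = Mul(Rational(-1, 204), Rational(-1, 10857)) = Rational(1, 2214828)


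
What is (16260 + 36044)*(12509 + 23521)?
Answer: 1884513120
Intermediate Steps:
(16260 + 36044)*(12509 + 23521) = 52304*36030 = 1884513120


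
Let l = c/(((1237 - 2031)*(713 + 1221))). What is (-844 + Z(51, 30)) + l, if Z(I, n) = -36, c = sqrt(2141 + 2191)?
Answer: -880 - 19*sqrt(3)/767798 ≈ -880.00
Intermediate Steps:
c = 38*sqrt(3) (c = sqrt(4332) = 38*sqrt(3) ≈ 65.818)
l = -19*sqrt(3)/767798 (l = (38*sqrt(3))/(((1237 - 2031)*(713 + 1221))) = (38*sqrt(3))/((-794*1934)) = (38*sqrt(3))/(-1535596) = (38*sqrt(3))*(-1/1535596) = -19*sqrt(3)/767798 ≈ -4.2862e-5)
(-844 + Z(51, 30)) + l = (-844 - 36) - 19*sqrt(3)/767798 = -880 - 19*sqrt(3)/767798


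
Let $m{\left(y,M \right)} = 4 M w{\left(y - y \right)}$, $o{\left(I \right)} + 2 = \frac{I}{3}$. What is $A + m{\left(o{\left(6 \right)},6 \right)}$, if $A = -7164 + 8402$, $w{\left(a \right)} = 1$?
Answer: $1262$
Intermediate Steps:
$o{\left(I \right)} = -2 + \frac{I}{3}$
$m{\left(y,M \right)} = 4 M$ ($m{\left(y,M \right)} = 4 M 1 = 4 M$)
$A = 1238$
$A + m{\left(o{\left(6 \right)},6 \right)} = 1238 + 4 \cdot 6 = 1238 + 24 = 1262$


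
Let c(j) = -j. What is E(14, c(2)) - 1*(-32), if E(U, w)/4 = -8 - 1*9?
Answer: -36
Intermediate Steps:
E(U, w) = -68 (E(U, w) = 4*(-8 - 1*9) = 4*(-8 - 9) = 4*(-17) = -68)
E(14, c(2)) - 1*(-32) = -68 - 1*(-32) = -68 + 32 = -36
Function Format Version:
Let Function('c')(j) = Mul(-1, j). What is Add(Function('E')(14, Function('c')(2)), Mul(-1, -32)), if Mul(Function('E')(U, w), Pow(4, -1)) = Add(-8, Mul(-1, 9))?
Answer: -36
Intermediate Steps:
Function('E')(U, w) = -68 (Function('E')(U, w) = Mul(4, Add(-8, Mul(-1, 9))) = Mul(4, Add(-8, -9)) = Mul(4, -17) = -68)
Add(Function('E')(14, Function('c')(2)), Mul(-1, -32)) = Add(-68, Mul(-1, -32)) = Add(-68, 32) = -36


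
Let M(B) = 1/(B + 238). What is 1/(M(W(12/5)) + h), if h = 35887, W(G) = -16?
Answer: 222/7966915 ≈ 2.7865e-5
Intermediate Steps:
M(B) = 1/(238 + B)
1/(M(W(12/5)) + h) = 1/(1/(238 - 16) + 35887) = 1/(1/222 + 35887) = 1/(7966915/222) = 222/7966915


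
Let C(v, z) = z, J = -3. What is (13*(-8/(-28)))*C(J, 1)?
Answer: 26/7 ≈ 3.7143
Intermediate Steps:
(13*(-8/(-28)))*C(J, 1) = (13*(-8/(-28)))*1 = (13*(-8*(-1/28)))*1 = (13*(2/7))*1 = (26/7)*1 = 26/7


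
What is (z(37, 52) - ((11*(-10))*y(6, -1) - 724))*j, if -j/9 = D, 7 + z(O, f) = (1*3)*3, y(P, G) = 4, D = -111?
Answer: 1164834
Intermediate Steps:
z(O, f) = 2 (z(O, f) = -7 + (1*3)*3 = -7 + 3*3 = -7 + 9 = 2)
j = 999 (j = -9*(-111) = 999)
(z(37, 52) - ((11*(-10))*y(6, -1) - 724))*j = (2 - ((11*(-10))*4 - 724))*999 = (2 - (-110*4 - 724))*999 = (2 - (-440 - 724))*999 = (2 - 1*(-1164))*999 = (2 + 1164)*999 = 1166*999 = 1164834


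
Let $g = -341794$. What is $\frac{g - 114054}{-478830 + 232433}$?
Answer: $\frac{455848}{246397} \approx 1.8501$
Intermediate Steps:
$\frac{g - 114054}{-478830 + 232433} = \frac{-341794 - 114054}{-478830 + 232433} = - \frac{455848}{-246397} = \left(-455848\right) \left(- \frac{1}{246397}\right) = \frac{455848}{246397}$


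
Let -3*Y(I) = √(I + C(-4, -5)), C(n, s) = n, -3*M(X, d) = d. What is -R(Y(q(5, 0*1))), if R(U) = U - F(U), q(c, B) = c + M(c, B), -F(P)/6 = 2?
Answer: -35/3 ≈ -11.667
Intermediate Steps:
M(X, d) = -d/3
F(P) = -12 (F(P) = -6*2 = -12)
q(c, B) = c - B/3
Y(I) = -√(-4 + I)/3 (Y(I) = -√(I - 4)/3 = -√(-4 + I)/3)
R(U) = 12 + U (R(U) = U - 1*(-12) = U + 12 = 12 + U)
-R(Y(q(5, 0*1))) = -(12 - √(-4 + (5 - 0))/3) = -(12 - √(-4 + (5 - ⅓*0))/3) = -(12 - √(-4 + (5 + 0))/3) = -(12 - √(-4 + 5)/3) = -(12 - √1/3) = -(12 - ⅓*1) = -(12 - ⅓) = -1*35/3 = -35/3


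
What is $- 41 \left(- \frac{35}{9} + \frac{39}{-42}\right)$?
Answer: $\frac{24887}{126} \approx 197.52$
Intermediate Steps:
$- 41 \left(- \frac{35}{9} + \frac{39}{-42}\right) = - 41 \left(\left(-35\right) \frac{1}{9} + 39 \left(- \frac{1}{42}\right)\right) = - 41 \left(- \frac{35}{9} - \frac{13}{14}\right) = \left(-41\right) \left(- \frac{607}{126}\right) = \frac{24887}{126}$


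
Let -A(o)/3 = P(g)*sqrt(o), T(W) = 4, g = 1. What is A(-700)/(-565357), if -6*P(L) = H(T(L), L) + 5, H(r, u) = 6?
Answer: -55*I*sqrt(7)/565357 ≈ -0.00025739*I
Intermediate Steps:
P(L) = -11/6 (P(L) = -(6 + 5)/6 = -1/6*11 = -11/6)
A(o) = 11*sqrt(o)/2 (A(o) = -(-11)*sqrt(o)/2 = 11*sqrt(o)/2)
A(-700)/(-565357) = (11*sqrt(-700)/2)/(-565357) = (11*(10*I*sqrt(7))/2)*(-1/565357) = (55*I*sqrt(7))*(-1/565357) = -55*I*sqrt(7)/565357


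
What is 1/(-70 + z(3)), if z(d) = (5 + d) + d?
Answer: -1/59 ≈ -0.016949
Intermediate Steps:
z(d) = 5 + 2*d
1/(-70 + z(3)) = 1/(-70 + (5 + 2*3)) = 1/(-70 + (5 + 6)) = 1/(-70 + 11) = 1/(-59) = -1/59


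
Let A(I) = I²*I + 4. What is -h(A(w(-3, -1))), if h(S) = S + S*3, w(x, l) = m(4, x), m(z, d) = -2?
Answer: 16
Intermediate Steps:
w(x, l) = -2
A(I) = 4 + I³ (A(I) = I³ + 4 = 4 + I³)
h(S) = 4*S (h(S) = S + 3*S = 4*S)
-h(A(w(-3, -1))) = -4*(4 + (-2)³) = -4*(4 - 8) = -4*(-4) = -1*(-16) = 16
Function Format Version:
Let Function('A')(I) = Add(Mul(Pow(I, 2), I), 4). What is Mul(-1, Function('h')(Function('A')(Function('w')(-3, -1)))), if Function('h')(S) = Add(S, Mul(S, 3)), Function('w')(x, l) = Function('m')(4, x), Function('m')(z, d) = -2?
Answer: 16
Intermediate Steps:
Function('w')(x, l) = -2
Function('A')(I) = Add(4, Pow(I, 3)) (Function('A')(I) = Add(Pow(I, 3), 4) = Add(4, Pow(I, 3)))
Function('h')(S) = Mul(4, S) (Function('h')(S) = Add(S, Mul(3, S)) = Mul(4, S))
Mul(-1, Function('h')(Function('A')(Function('w')(-3, -1)))) = Mul(-1, Mul(4, Add(4, Pow(-2, 3)))) = Mul(-1, Mul(4, Add(4, -8))) = Mul(-1, Mul(4, -4)) = Mul(-1, -16) = 16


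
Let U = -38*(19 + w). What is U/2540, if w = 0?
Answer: -361/1270 ≈ -0.28425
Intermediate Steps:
U = -722 (U = -38*(19 + 0) = -38*19 = -722)
U/2540 = -722/2540 = -722*1/2540 = -361/1270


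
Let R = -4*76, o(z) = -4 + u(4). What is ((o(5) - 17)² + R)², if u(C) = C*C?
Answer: 77841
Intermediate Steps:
u(C) = C²
o(z) = 12 (o(z) = -4 + 4² = -4 + 16 = 12)
R = -304
((o(5) - 17)² + R)² = ((12 - 17)² - 304)² = ((-5)² - 304)² = (25 - 304)² = (-279)² = 77841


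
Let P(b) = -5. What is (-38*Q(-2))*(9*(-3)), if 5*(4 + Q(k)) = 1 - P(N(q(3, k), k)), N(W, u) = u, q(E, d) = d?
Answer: -14364/5 ≈ -2872.8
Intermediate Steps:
Q(k) = -14/5 (Q(k) = -4 + (1 - 1*(-5))/5 = -4 + (1 + 5)/5 = -4 + (⅕)*6 = -4 + 6/5 = -14/5)
(-38*Q(-2))*(9*(-3)) = (-38*(-14/5))*(9*(-3)) = (532/5)*(-27) = -14364/5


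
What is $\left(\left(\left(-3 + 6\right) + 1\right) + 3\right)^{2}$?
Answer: $49$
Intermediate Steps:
$\left(\left(\left(-3 + 6\right) + 1\right) + 3\right)^{2} = \left(\left(3 + 1\right) + 3\right)^{2} = \left(4 + 3\right)^{2} = 7^{2} = 49$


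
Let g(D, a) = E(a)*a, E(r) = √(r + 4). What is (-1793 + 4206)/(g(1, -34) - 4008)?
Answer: -402971/670781 + 41021*I*√30/8049372 ≈ -0.60075 + 0.027913*I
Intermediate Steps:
E(r) = √(4 + r)
g(D, a) = a*√(4 + a) (g(D, a) = √(4 + a)*a = a*√(4 + a))
(-1793 + 4206)/(g(1, -34) - 4008) = (-1793 + 4206)/(-34*√(4 - 34) - 4008) = 2413/(-34*I*√30 - 4008) = 2413/(-4008 - 34*I*√30)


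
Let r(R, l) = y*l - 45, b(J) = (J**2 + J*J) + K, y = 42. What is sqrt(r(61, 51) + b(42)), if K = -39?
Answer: 7*sqrt(114) ≈ 74.740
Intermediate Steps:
b(J) = -39 + 2*J**2 (b(J) = (J**2 + J*J) - 39 = (J**2 + J**2) - 39 = 2*J**2 - 39 = -39 + 2*J**2)
r(R, l) = -45 + 42*l (r(R, l) = 42*l - 45 = -45 + 42*l)
sqrt(r(61, 51) + b(42)) = sqrt((-45 + 42*51) + (-39 + 2*42**2)) = sqrt((-45 + 2142) + (-39 + 2*1764)) = sqrt(2097 + (-39 + 3528)) = sqrt(2097 + 3489) = sqrt(5586) = 7*sqrt(114)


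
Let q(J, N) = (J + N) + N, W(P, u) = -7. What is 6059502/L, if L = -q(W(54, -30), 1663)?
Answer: -6059502/3319 ≈ -1825.7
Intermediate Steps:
q(J, N) = J + 2*N
L = -3319 (L = -(-7 + 2*1663) = -(-7 + 3326) = -1*3319 = -3319)
6059502/L = 6059502/(-3319) = 6059502*(-1/3319) = -6059502/3319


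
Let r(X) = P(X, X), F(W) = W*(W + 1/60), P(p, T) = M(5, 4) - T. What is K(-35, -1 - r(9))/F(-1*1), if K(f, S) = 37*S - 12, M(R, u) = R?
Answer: 5940/59 ≈ 100.68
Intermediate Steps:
P(p, T) = 5 - T
F(W) = W*(1/60 + W) (F(W) = W*(W + 1/60) = W*(1/60 + W))
r(X) = 5 - X
K(f, S) = -12 + 37*S
K(-35, -1 - r(9))/F(-1*1) = (-12 + 37*(-1 - (5 - 1*9)))/(((-1*1)*(1/60 - 1*1))) = (-12 + 37*(-1 - (5 - 9)))/((-(1/60 - 1))) = (-12 + 37*(-1 - 1*(-4)))/((-1*(-59/60))) = (-12 + 37*(-1 + 4))/(59/60) = (-12 + 37*3)*(60/59) = (-12 + 111)*(60/59) = 99*(60/59) = 5940/59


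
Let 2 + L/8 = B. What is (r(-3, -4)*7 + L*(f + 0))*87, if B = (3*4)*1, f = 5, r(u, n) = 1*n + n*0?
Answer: 32364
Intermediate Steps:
r(u, n) = n (r(u, n) = n + 0 = n)
B = 12 (B = 12*1 = 12)
L = 80 (L = -16 + 8*12 = -16 + 96 = 80)
(r(-3, -4)*7 + L*(f + 0))*87 = (-4*7 + 80*(5 + 0))*87 = (-28 + 80*5)*87 = (-28 + 400)*87 = 372*87 = 32364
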